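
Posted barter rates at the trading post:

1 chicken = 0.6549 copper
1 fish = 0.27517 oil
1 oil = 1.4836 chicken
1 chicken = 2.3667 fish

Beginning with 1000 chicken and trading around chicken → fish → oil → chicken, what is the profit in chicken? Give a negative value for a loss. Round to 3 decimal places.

1000 chicken × 2.3667 = 2366.7 fish
2366.7 fish × 0.27517 = 651.244839 oil
651.244839 oil × 1.4836 = 966.1868431404 chicken
Net change: 966.1868431404 − 1000 = -33.8131568596 chicken

-33.813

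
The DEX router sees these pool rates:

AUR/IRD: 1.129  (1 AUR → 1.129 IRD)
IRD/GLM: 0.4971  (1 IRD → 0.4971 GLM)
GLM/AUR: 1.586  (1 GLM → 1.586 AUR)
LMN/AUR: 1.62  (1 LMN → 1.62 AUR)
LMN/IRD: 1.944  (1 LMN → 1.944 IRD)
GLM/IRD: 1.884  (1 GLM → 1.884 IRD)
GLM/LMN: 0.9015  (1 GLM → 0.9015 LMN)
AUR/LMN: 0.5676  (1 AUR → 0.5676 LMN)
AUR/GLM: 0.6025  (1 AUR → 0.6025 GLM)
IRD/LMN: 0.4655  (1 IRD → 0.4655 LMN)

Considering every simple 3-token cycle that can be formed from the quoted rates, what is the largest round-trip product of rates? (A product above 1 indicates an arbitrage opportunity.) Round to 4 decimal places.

AUR→IRD→GLM→AUR: 1.129 × 0.4971 × 1.586 = 0.89010
AUR→GLM→LMN→AUR: 0.6025 × 0.9015 × 1.62 = 0.87991
IRD→GLM→LMN→IRD: 0.4971 × 0.9015 × 1.944 = 0.87118
AUR→IRD→LMN→AUR: 1.129 × 0.4655 × 1.62 = 0.85139
Maximum is AUR→IRD→GLM→AUR at 0.8901; no arbitrage — every cycle loses value.

0.8901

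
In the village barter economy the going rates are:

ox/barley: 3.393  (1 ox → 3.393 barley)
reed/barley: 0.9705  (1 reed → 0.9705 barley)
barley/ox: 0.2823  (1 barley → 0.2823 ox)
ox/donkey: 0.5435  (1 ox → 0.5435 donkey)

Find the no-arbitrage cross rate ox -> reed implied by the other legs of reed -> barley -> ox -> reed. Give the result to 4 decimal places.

3.6500

Known legs of the cycle: 0.9705 × 0.2823 = 0.27397215
For no arbitrage the full-cycle product must be 1, so the missing rate is 1 / 0.27397215 ≈ 3.650006.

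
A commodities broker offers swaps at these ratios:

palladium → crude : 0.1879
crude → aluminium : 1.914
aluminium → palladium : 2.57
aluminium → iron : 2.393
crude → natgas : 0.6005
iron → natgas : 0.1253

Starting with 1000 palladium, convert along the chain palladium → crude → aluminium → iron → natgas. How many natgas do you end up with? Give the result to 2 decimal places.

1000 palladium × 0.1879 = 187.9 crude
187.9 crude × 1.914 = 359.6406 aluminium
359.6406 aluminium × 2.393 = 860.6199558 iron
860.6199558 iron × 0.1253 = 107.83568046174 natgas

107.84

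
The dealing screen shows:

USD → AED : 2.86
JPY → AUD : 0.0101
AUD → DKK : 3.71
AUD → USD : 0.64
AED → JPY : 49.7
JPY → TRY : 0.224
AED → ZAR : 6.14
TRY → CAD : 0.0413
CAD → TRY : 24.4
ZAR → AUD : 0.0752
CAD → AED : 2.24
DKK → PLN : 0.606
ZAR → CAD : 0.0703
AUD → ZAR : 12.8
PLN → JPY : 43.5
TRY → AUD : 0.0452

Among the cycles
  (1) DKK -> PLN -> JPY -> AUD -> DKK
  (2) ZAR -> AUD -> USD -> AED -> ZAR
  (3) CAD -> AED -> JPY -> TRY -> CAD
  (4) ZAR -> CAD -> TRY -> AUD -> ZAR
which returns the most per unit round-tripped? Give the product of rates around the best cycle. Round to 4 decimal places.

(1) 0.606 × 43.5 × 0.0101 × 3.71 = 0.98777
(2) 0.0752 × 0.64 × 2.86 × 6.14 = 0.84515
(3) 2.24 × 49.7 × 0.224 × 0.0413 = 1.02992
(4) 0.0703 × 24.4 × 0.0452 × 12.8 = 0.99242
Highest is cycle (3) at 1.0299 (>1, arbitrage).

1.0299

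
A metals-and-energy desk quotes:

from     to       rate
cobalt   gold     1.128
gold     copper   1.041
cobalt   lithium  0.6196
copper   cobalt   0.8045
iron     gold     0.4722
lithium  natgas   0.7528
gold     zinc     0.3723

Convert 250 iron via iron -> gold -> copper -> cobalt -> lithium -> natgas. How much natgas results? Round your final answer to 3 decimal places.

250 iron × 0.4722 = 118.05 gold
118.05 gold × 1.041 = 122.89005 copper
122.89005 copper × 0.8045 = 98.865045225 cobalt
98.865045225 cobalt × 0.6196 = 61.25678202141 lithium
61.25678202141 lithium × 0.7528 = 46.114105505717448 natgas

46.114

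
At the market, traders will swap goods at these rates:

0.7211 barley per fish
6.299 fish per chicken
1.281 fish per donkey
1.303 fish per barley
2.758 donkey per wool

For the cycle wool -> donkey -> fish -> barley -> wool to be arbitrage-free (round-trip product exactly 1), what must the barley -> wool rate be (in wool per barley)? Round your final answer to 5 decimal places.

0.39252

Known legs of the cycle: 2.758 × 1.281 × 0.7211 = 2.5476448578
For no arbitrage the full-cycle product must be 1, so the missing rate is 1 / 2.5476448578 ≈ 0.3925194.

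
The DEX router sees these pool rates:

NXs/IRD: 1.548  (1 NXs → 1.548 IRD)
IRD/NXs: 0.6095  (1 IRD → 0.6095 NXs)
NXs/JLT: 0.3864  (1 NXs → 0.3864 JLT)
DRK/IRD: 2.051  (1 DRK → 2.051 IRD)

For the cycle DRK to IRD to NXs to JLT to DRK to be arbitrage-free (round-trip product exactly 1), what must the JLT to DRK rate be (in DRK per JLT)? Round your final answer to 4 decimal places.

Known legs of the cycle: 2.051 × 0.6095 × 0.3864 = 0.4830326508
For no arbitrage the full-cycle product must be 1, so the missing rate is 1 / 0.4830326508 ≈ 2.070253.

2.0703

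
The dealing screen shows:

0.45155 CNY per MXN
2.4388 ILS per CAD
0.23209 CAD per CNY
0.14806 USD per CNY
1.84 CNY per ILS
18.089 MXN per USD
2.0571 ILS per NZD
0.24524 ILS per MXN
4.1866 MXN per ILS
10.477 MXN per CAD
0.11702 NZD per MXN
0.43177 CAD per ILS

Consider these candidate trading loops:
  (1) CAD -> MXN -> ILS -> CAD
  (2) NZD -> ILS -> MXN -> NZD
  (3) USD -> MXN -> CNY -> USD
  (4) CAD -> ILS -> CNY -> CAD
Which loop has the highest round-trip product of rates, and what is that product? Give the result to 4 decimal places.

1.2094

(1) 10.477 × 0.24524 × 0.43177 = 1.10938
(2) 2.0571 × 4.1866 × 0.11702 = 1.00781
(3) 18.089 × 0.45155 × 0.14806 = 1.20937
(4) 2.4388 × 1.84 × 0.23209 = 1.04148
Highest is cycle (3) at 1.2094 (>1, arbitrage).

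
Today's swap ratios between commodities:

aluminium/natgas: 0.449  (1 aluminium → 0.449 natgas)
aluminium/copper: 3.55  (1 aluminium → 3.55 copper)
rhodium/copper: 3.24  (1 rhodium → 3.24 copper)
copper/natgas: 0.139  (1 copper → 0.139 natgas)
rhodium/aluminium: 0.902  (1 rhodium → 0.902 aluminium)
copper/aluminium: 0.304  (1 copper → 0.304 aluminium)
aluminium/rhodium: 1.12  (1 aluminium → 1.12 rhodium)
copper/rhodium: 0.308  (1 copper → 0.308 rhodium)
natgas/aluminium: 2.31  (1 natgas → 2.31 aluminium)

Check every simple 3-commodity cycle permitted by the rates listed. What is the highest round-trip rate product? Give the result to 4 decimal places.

copper→natgas→aluminium→copper: 0.139 × 2.31 × 3.55 = 1.13987
copper→aluminium→rhodium→copper: 0.304 × 1.12 × 3.24 = 1.10316
copper→rhodium→aluminium→copper: 0.308 × 0.902 × 3.55 = 0.98625
Maximum is copper→natgas→aluminium→copper at 1.1399; arbitrage exists.

1.1399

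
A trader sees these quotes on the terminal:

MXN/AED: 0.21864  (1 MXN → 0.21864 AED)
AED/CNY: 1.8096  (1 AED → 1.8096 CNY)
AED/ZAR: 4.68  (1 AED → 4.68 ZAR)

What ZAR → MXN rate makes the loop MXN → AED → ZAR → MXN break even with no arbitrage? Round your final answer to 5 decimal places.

0.97729

Known legs of the cycle: 0.21864 × 4.68 = 1.0232352
For no arbitrage the full-cycle product must be 1, so the missing rate is 1 / 1.0232352 ≈ 0.9772924.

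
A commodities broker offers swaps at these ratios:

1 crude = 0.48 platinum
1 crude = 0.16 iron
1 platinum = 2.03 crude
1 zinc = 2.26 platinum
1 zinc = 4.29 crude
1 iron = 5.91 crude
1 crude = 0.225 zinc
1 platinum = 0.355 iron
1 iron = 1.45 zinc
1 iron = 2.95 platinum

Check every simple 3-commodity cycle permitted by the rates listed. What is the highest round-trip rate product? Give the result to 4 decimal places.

1.1633

iron→zinc→platinum→iron: 1.45 × 2.26 × 0.355 = 1.16334
crude→zinc→platinum→crude: 0.225 × 2.26 × 2.03 = 1.03226
crude→platinum→iron→crude: 0.48 × 0.355 × 5.91 = 1.00706
crude→iron→zinc→crude: 0.16 × 1.45 × 4.29 = 0.99528
crude→iron→platinum→crude: 0.16 × 2.95 × 2.03 = 0.95816
Maximum is iron→zinc→platinum→iron at 1.1633; arbitrage exists.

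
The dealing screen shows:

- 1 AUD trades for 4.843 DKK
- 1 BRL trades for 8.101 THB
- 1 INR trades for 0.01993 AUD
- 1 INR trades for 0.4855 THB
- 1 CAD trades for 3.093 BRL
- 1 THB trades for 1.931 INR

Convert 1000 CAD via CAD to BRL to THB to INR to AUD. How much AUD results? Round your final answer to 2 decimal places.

1000 CAD × 3.093 = 3093 BRL
3093 BRL × 8.101 = 25056.393 THB
25056.393 THB × 1.931 = 48383.894883 INR
48383.894883 INR × 0.01993 = 964.29102501819 AUD

964.29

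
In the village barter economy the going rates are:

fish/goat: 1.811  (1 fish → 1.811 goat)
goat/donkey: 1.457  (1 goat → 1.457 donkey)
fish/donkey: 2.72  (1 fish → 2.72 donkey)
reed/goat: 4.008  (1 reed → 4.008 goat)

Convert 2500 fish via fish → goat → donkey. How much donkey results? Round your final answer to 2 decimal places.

6596.57

2500 fish × 1.811 = 4527.5 goat
4527.5 goat × 1.457 = 6596.5675 donkey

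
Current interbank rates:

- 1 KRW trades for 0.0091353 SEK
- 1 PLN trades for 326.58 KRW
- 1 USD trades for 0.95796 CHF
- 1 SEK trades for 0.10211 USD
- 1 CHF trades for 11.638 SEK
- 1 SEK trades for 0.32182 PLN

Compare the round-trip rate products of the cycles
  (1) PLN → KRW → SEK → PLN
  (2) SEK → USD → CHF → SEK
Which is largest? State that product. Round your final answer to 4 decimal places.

(1) 326.58 × 0.0091353 × 0.32182 = 0.96012
(2) 0.10211 × 0.95796 × 11.638 = 1.13840
Highest is cycle (2) at 1.1384 (>1, arbitrage).

1.1384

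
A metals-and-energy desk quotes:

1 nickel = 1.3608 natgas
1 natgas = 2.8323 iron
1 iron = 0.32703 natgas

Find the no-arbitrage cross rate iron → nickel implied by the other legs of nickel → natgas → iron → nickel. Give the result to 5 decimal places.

Known legs of the cycle: 1.3608 × 2.8323 = 3.85419384
For no arbitrage the full-cycle product must be 1, so the missing rate is 1 / 3.85419384 ≈ 0.2594576.

0.25946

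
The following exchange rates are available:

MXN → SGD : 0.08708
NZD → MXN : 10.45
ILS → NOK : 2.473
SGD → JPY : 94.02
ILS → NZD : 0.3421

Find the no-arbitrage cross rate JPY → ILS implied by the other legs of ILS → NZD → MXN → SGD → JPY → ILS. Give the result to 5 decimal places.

0.03417

Known legs of the cycle: 0.3421 × 10.45 × 0.08708 × 94.02 = 29.269009920612
For no arbitrage the full-cycle product must be 1, so the missing rate is 1 / 29.269009920612 ≈ 0.0341658.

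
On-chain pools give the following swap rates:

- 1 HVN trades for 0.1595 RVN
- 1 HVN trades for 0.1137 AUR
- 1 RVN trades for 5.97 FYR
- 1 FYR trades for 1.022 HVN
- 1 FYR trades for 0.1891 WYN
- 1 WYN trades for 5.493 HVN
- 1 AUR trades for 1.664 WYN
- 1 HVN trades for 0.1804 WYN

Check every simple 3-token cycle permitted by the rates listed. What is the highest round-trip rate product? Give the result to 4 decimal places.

WYN→HVN→AUR→WYN: 5.493 × 0.1137 × 1.664 = 1.03926
RVN→FYR→HVN→RVN: 5.97 × 1.022 × 0.1595 = 0.97316
Maximum is WYN→HVN→AUR→WYN at 1.0393; arbitrage exists.

1.0393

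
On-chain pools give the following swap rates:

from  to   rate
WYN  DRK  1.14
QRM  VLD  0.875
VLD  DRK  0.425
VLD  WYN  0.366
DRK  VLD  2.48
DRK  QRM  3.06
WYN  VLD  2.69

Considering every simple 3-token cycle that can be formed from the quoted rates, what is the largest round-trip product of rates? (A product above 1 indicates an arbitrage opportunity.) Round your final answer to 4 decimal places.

QRM→VLD→DRK→QRM: 0.875 × 0.425 × 3.06 = 1.13794
VLD→WYN→DRK→VLD: 0.366 × 1.14 × 2.48 = 1.03476
Maximum is QRM→VLD→DRK→QRM at 1.1379; arbitrage exists.

1.1379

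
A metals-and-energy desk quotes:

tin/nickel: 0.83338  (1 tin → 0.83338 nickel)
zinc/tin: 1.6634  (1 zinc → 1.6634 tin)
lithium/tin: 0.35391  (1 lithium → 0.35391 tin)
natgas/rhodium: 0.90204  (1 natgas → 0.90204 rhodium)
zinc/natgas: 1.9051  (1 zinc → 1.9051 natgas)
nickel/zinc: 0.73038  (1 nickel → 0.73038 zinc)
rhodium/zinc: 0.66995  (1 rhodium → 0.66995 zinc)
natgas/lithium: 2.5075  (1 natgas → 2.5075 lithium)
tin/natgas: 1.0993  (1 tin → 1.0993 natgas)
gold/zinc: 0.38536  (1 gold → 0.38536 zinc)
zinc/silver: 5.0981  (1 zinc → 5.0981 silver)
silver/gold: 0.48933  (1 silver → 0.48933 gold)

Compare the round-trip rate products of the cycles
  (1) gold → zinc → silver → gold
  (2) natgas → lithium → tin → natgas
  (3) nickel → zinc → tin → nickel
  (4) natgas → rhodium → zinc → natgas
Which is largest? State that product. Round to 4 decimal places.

(1) 0.38536 × 5.0981 × 0.48933 = 0.96134
(2) 2.5075 × 0.35391 × 1.0993 = 0.97555
(3) 0.73038 × 1.6634 × 0.83338 = 1.01249
(4) 0.90204 × 0.66995 × 1.9051 = 1.15129
Highest is cycle (4) at 1.1513 (>1, arbitrage).

1.1513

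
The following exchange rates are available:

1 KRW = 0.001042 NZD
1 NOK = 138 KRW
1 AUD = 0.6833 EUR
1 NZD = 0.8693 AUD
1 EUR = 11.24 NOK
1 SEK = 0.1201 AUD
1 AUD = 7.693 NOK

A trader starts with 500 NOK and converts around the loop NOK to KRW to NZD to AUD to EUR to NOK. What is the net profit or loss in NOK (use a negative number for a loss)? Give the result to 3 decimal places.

500 NOK × 138 = 69000 KRW
69000 KRW × 0.001042 = 71.898 NZD
71.898 NZD × 0.8693 = 62.5009314 AUD
62.5009314 AUD × 0.6833 = 42.70688642562 EUR
42.70688642562 EUR × 11.24 = 480.0254034239688 NOK
Net change: 480.0254034239688 − 500 = -19.9745965760312 NOK

-19.975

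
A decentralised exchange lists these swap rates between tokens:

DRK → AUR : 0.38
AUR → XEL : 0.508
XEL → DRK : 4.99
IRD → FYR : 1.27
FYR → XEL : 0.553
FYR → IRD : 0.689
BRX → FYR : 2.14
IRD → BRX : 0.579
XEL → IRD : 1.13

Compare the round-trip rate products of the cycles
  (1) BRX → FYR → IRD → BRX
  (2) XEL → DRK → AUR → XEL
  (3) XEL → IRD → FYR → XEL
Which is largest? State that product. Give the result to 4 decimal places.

(1) 2.14 × 0.689 × 0.579 = 0.85371
(2) 4.99 × 0.38 × 0.508 = 0.96327
(3) 1.13 × 1.27 × 0.553 = 0.79361
Highest is cycle (2) at 0.9633 (≤1, no arbitrage).

0.9633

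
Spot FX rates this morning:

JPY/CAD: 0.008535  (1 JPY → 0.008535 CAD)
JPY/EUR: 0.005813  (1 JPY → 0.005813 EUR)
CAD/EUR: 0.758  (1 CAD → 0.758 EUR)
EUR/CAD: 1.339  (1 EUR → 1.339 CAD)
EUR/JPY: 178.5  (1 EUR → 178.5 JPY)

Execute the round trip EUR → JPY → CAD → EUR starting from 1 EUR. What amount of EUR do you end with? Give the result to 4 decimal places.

1 EUR × 178.5 = 178.5 JPY
178.5 JPY × 0.008535 = 1.5234975 CAD
1.5234975 CAD × 0.758 = 1.154811105 EUR

1.1548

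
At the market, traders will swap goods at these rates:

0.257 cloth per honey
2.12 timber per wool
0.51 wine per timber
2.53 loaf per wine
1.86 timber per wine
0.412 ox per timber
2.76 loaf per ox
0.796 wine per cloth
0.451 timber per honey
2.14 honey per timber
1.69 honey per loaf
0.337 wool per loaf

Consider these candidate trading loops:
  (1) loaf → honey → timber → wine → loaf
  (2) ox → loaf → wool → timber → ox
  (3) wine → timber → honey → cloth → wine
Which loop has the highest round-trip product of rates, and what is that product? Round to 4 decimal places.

(1) 1.69 × 0.451 × 0.51 × 2.53 = 0.98345
(2) 2.76 × 0.337 × 2.12 × 0.412 = 0.81240
(3) 1.86 × 2.14 × 0.257 × 0.796 = 0.81428
Highest is cycle (1) at 0.9835 (≤1, no arbitrage).

0.9835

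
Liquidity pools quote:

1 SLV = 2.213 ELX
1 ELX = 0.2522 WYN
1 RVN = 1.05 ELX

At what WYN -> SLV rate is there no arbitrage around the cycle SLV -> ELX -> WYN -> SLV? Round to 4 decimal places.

Known legs of the cycle: 2.213 × 0.2522 = 0.5581186
For no arbitrage the full-cycle product must be 1, so the missing rate is 1 / 0.5581186 ≈ 1.791734.

1.7917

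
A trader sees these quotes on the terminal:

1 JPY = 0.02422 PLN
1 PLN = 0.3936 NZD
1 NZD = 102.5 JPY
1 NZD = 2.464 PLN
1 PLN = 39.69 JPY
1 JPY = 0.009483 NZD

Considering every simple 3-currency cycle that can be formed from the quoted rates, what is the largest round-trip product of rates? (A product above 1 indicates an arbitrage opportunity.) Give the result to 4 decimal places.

PLN→NZD→JPY→PLN: 0.3936 × 102.5 × 0.02422 = 0.97713
PLN→JPY→NZD→PLN: 39.69 × 0.009483 × 2.464 = 0.92740
Maximum is PLN→NZD→JPY→PLN at 0.9771; no arbitrage — every cycle loses value.

0.9771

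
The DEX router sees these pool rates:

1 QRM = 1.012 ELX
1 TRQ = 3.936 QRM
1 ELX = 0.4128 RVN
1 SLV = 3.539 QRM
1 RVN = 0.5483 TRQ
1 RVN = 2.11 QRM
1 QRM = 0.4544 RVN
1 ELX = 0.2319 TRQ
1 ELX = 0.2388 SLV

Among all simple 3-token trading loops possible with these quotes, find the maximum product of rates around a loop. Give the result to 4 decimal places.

QRM→RVN→TRQ→QRM: 0.4544 × 0.5483 × 3.936 = 0.98064
ELX→TRQ→QRM→ELX: 0.2319 × 3.936 × 1.012 = 0.92371
ELX→RVN→QRM→ELX: 0.4128 × 2.11 × 1.012 = 0.88146
ELX→SLV→QRM→ELX: 0.2388 × 3.539 × 1.012 = 0.85525
Maximum is QRM→RVN→TRQ→QRM at 0.9806; no arbitrage — every cycle loses value.

0.9806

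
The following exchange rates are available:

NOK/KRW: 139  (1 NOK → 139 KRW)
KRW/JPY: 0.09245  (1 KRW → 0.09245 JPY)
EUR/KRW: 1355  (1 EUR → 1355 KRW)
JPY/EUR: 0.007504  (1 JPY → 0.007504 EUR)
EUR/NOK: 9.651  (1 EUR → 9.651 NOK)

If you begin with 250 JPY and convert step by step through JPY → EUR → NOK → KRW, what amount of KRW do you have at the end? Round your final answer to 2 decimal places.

250 JPY × 0.007504 = 1.876 EUR
1.876 EUR × 9.651 = 18.105276 NOK
18.105276 NOK × 139 = 2516.633364 KRW

2516.63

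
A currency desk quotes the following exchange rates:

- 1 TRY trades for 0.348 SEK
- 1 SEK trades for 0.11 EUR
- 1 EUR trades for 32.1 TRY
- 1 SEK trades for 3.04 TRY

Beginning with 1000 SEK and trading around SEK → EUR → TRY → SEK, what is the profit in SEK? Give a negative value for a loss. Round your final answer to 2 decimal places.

1000 SEK × 0.11 = 110 EUR
110 EUR × 32.1 = 3531 TRY
3531 TRY × 0.348 = 1228.788 SEK
Net change: 1228.788 − 1000 = 228.788 SEK

228.79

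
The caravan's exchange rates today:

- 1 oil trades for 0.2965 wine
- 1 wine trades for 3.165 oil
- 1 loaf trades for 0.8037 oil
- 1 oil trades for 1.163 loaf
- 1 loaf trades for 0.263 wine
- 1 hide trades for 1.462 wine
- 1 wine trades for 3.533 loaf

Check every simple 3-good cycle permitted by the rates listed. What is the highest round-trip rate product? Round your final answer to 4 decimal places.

0.9681

loaf→wine→oil→loaf: 0.263 × 3.165 × 1.163 = 0.96808
loaf→oil→wine→loaf: 0.8037 × 0.2965 × 3.533 = 0.84190
Maximum is loaf→wine→oil→loaf at 0.9681; no arbitrage — every cycle loses value.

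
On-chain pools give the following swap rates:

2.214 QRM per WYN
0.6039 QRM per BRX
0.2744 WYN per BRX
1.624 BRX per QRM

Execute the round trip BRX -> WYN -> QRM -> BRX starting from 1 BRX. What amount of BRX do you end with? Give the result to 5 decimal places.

1 BRX × 0.2744 = 0.2744 WYN
0.2744 WYN × 2.214 = 0.6075216 QRM
0.6075216 QRM × 1.624 = 0.9866150784 BRX

0.98662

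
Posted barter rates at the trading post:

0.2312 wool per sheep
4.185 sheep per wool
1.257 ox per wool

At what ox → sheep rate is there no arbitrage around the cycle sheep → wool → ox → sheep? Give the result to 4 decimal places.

3.4409

Known legs of the cycle: 0.2312 × 1.257 = 0.2906184
For no arbitrage the full-cycle product must be 1, so the missing rate is 1 / 0.2906184 ≈ 3.440938.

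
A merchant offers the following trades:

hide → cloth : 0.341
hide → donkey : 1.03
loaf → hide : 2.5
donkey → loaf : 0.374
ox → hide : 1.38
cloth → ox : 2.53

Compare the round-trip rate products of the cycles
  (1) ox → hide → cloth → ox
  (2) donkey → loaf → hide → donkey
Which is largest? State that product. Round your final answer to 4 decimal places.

(1) 1.38 × 0.341 × 2.53 = 1.19057
(2) 0.374 × 2.5 × 1.03 = 0.96305
Highest is cycle (1) at 1.1906 (>1, arbitrage).

1.1906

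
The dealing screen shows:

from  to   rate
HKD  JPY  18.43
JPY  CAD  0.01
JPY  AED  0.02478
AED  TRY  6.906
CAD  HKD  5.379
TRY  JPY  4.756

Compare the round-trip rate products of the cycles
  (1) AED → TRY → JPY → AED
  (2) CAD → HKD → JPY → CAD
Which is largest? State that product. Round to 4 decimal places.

0.9913

(1) 6.906 × 4.756 × 0.02478 = 0.81390
(2) 5.379 × 18.43 × 0.01 = 0.99135
Highest is cycle (2) at 0.9913 (≤1, no arbitrage).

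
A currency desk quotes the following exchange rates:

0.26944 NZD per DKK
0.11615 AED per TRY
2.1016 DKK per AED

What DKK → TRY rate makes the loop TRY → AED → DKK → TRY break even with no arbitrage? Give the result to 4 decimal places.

4.0967

Known legs of the cycle: 0.11615 × 2.1016 = 0.24410084
For no arbitrage the full-cycle product must be 1, so the missing rate is 1 / 0.24410084 ≈ 4.096668.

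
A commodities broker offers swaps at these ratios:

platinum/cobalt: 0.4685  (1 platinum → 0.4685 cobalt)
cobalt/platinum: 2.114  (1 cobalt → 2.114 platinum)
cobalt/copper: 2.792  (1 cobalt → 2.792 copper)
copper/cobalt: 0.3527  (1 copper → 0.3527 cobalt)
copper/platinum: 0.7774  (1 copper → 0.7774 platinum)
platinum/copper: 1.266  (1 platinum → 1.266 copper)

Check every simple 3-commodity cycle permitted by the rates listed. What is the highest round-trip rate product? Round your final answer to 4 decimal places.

copper→platinum→cobalt→copper: 0.7774 × 0.4685 × 2.792 = 1.01688
copper→cobalt→platinum→copper: 0.3527 × 2.114 × 1.266 = 0.94394
Maximum is copper→platinum→cobalt→copper at 1.0169; arbitrage exists.

1.0169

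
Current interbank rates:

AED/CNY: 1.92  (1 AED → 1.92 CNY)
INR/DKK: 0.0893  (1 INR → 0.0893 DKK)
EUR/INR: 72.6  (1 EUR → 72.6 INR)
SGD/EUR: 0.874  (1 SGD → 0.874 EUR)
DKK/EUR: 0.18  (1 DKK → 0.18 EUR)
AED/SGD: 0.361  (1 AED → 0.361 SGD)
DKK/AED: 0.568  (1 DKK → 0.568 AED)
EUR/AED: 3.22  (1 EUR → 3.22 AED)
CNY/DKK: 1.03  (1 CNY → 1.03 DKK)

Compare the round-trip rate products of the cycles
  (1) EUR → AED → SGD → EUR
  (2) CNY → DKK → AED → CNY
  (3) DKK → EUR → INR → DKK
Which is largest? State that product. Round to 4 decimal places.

(1) 3.22 × 0.361 × 0.874 = 1.01596
(2) 1.03 × 0.568 × 1.92 = 1.12328
(3) 0.18 × 72.6 × 0.0893 = 1.16697
Highest is cycle (3) at 1.1670 (>1, arbitrage).

1.1670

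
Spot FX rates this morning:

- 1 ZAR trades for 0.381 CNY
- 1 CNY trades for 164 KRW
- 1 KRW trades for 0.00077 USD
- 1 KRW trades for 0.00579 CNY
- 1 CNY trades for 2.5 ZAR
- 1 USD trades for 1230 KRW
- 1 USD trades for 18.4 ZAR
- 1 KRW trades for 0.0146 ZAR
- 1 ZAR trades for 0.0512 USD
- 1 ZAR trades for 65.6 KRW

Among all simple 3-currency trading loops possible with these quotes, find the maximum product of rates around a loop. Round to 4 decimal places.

0.9496

KRW→CNY→ZAR→KRW: 0.00579 × 2.5 × 65.6 = 0.94956
USD→ZAR→KRW→USD: 18.4 × 65.6 × 0.00077 = 0.92942
USD→KRW→ZAR→USD: 1230 × 0.0146 × 0.0512 = 0.91945
KRW→ZAR→CNY→KRW: 0.0146 × 0.381 × 164 = 0.91227
Maximum is KRW→CNY→ZAR→KRW at 0.9496; no arbitrage — every cycle loses value.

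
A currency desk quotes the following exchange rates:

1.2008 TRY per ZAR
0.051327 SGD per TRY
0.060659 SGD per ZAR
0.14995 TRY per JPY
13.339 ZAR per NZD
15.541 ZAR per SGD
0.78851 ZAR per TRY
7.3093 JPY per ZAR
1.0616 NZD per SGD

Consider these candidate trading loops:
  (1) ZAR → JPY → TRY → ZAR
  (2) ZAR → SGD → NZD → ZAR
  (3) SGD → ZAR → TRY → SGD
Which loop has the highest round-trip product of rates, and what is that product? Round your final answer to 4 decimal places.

(1) 7.3093 × 0.14995 × 0.78851 = 0.86423
(2) 0.060659 × 1.0616 × 13.339 = 0.85897
(3) 15.541 × 1.2008 × 0.051327 = 0.95785
Highest is cycle (3) at 0.9578 (≤1, no arbitrage).

0.9578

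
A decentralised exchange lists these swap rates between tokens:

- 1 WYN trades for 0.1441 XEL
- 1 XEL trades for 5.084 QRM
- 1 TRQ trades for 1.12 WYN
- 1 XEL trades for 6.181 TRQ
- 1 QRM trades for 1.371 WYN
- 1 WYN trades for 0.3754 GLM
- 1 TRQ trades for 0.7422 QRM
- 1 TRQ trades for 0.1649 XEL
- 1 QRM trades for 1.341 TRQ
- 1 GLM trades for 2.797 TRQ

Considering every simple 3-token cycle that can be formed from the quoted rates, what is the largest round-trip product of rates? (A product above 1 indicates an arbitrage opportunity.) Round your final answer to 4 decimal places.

TRQ→WYN→GLM→TRQ: 1.12 × 0.3754 × 2.797 = 1.17599
TRQ→XEL→QRM→TRQ: 0.1649 × 5.084 × 1.341 = 1.12423
WYN→XEL→QRM→WYN: 0.1441 × 5.084 × 1.371 = 1.00440
TRQ→WYN→XEL→TRQ: 1.12 × 0.1441 × 6.181 = 0.99756
Maximum is TRQ→WYN→GLM→TRQ at 1.1760; arbitrage exists.

1.1760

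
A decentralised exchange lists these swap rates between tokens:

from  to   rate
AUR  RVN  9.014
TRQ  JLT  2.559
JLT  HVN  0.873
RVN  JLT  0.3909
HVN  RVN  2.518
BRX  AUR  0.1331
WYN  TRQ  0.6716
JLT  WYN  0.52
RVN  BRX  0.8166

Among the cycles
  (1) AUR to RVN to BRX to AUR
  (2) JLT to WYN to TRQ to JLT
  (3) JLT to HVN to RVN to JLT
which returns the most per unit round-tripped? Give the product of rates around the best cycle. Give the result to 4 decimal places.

0.9797

(1) 9.014 × 0.8166 × 0.1331 = 0.97973
(2) 0.52 × 0.6716 × 2.559 = 0.89368
(3) 0.873 × 2.518 × 0.3909 = 0.85928
Highest is cycle (1) at 0.9797 (≤1, no arbitrage).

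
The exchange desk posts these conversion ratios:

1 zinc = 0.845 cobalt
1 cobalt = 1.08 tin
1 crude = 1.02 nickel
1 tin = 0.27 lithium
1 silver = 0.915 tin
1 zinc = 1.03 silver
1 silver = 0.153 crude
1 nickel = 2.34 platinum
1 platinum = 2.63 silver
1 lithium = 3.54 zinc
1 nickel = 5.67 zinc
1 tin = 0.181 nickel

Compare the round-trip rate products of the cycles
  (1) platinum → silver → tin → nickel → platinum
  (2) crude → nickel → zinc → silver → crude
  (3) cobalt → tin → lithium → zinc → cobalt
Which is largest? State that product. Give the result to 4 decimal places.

(1) 2.63 × 0.915 × 0.181 × 2.34 = 1.01923
(2) 1.02 × 5.67 × 1.03 × 0.153 = 0.91141
(3) 1.08 × 0.27 × 3.54 × 0.845 = 0.87226
Highest is cycle (1) at 1.0192 (>1, arbitrage).

1.0192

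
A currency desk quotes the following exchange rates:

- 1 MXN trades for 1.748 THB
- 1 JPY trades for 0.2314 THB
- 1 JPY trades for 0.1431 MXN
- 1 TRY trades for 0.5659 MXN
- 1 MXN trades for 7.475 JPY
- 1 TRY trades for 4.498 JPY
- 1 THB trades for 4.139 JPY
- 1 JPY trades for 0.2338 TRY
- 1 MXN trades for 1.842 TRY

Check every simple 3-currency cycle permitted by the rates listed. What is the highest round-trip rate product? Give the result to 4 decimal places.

1.1856

MXN→TRY→JPY→MXN: 1.842 × 4.498 × 0.1431 = 1.18563
MXN→THB→JPY→MXN: 1.748 × 4.139 × 0.1431 = 1.03532
MXN→JPY→TRY→MXN: 7.475 × 0.2338 × 0.5659 = 0.98900
Maximum is MXN→TRY→JPY→MXN at 1.1856; arbitrage exists.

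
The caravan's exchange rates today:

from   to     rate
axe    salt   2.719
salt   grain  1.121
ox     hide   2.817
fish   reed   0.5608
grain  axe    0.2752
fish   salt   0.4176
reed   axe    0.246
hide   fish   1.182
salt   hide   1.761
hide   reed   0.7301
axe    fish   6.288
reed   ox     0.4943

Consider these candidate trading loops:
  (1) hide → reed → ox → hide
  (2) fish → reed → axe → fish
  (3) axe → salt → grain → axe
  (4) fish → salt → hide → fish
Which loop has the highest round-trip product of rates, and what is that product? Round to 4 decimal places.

1.0166

(1) 0.7301 × 0.4943 × 2.817 = 1.01662
(2) 0.5608 × 0.246 × 6.288 = 0.86747
(3) 2.719 × 1.121 × 0.2752 = 0.83881
(4) 0.4176 × 1.761 × 1.182 = 0.86924
Highest is cycle (1) at 1.0166 (>1, arbitrage).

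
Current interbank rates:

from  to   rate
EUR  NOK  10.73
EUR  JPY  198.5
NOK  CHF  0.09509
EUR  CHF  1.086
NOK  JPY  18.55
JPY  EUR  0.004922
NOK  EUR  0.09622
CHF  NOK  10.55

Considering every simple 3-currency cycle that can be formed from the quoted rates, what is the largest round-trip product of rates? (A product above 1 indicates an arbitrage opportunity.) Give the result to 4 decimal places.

NOK→EUR→CHF→NOK: 0.09622 × 1.086 × 10.55 = 1.10242
NOK→JPY→EUR→NOK: 18.55 × 0.004922 × 10.73 = 0.97968
Maximum is NOK→EUR→CHF→NOK at 1.1024; arbitrage exists.

1.1024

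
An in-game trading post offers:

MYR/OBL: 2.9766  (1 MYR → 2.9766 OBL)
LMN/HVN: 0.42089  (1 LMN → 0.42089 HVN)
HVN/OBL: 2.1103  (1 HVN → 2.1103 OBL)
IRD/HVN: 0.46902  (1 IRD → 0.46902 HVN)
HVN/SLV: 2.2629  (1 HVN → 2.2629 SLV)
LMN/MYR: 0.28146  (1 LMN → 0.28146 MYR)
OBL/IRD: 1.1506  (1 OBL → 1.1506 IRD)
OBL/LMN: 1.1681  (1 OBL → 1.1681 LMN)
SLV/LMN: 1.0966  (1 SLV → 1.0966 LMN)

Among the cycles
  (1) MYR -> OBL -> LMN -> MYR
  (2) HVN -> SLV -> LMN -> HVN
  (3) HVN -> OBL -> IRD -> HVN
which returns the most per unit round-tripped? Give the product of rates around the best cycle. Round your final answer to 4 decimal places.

(1) 2.9766 × 1.1681 × 0.28146 = 0.97863
(2) 2.2629 × 1.0966 × 0.42089 = 1.04444
(3) 2.1103 × 1.1506 × 0.46902 = 1.13883
Highest is cycle (3) at 1.1388 (>1, arbitrage).

1.1388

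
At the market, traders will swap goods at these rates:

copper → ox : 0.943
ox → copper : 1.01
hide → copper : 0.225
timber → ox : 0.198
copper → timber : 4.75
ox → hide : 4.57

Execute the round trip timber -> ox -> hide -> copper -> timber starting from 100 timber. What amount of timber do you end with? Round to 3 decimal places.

100 timber × 0.198 = 19.8 ox
19.8 ox × 4.57 = 90.486 hide
90.486 hide × 0.225 = 20.35935 copper
20.35935 copper × 4.75 = 96.7069125 timber

96.707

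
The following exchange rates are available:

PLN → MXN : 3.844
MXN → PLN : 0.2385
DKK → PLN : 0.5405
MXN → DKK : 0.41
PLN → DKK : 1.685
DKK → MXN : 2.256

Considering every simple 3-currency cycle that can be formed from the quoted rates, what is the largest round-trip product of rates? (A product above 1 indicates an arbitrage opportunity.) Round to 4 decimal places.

0.9066

MXN→PLN→DKK→MXN: 0.2385 × 1.685 × 2.256 = 0.90662
MXN→DKK→PLN→MXN: 0.41 × 0.5405 × 3.844 = 0.85185
Maximum is MXN→PLN→DKK→MXN at 0.9066; no arbitrage — every cycle loses value.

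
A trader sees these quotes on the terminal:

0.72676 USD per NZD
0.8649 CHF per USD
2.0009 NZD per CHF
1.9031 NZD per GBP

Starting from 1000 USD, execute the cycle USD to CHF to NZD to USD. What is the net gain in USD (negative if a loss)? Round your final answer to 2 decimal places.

257.72

1000 USD × 0.8649 = 864.9 CHF
864.9 CHF × 2.0009 = 1730.57841 NZD
1730.57841 NZD × 0.72676 = 1257.7151652516 USD
Net change: 1257.7151652516 − 1000 = 257.7151652516 USD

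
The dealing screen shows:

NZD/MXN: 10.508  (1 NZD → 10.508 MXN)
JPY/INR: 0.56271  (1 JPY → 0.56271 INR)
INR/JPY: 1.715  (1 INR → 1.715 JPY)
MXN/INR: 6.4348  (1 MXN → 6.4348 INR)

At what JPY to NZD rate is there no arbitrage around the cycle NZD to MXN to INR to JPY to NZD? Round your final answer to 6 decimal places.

0.008623

Known legs of the cycle: 10.508 × 6.4348 × 1.715 = 115.962946456
For no arbitrage the full-cycle product must be 1, so the missing rate is 1 / 115.962946456 ≈ 0.00862344.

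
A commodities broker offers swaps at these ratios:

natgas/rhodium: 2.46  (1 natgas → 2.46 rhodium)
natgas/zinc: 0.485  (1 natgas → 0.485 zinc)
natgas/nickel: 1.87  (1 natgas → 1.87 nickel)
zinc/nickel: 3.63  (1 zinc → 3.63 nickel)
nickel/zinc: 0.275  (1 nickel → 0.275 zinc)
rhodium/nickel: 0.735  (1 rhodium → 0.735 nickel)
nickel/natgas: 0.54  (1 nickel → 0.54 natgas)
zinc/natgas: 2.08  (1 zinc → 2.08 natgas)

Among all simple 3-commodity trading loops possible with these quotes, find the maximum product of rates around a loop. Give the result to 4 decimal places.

1.0696

natgas→nickel→zinc→natgas: 1.87 × 0.275 × 2.08 = 1.06964
natgas→rhodium→nickel→natgas: 2.46 × 0.735 × 0.54 = 0.97637
natgas→zinc→nickel→natgas: 0.485 × 3.63 × 0.54 = 0.95070
Maximum is natgas→nickel→zinc→natgas at 1.0696; arbitrage exists.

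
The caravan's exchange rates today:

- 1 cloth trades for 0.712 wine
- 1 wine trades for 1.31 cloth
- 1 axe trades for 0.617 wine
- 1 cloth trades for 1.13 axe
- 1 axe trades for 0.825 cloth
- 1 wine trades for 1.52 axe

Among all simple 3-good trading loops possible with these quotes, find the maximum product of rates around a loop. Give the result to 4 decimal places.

0.9133

wine→cloth→axe→wine: 1.31 × 1.13 × 0.617 = 0.91335
wine→axe→cloth→wine: 1.52 × 0.825 × 0.712 = 0.89285
Maximum is wine→cloth→axe→wine at 0.9133; no arbitrage — every cycle loses value.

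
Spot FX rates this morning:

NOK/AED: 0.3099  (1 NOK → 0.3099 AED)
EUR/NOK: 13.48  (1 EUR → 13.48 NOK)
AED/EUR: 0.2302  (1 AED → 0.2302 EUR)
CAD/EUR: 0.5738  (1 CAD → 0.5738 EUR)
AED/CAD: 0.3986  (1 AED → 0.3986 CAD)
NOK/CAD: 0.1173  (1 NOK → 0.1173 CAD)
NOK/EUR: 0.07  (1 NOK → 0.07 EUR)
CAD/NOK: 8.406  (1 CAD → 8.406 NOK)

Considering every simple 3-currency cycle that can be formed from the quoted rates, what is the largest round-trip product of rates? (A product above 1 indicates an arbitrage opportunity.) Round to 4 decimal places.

1.0384

AED→CAD→NOK→AED: 0.3986 × 8.406 × 0.3099 = 1.03836
AED→EUR→NOK→AED: 0.2302 × 13.48 × 0.3099 = 0.96165
NOK→CAD→EUR→NOK: 0.1173 × 0.5738 × 13.48 = 0.90729
Maximum is AED→CAD→NOK→AED at 1.0384; arbitrage exists.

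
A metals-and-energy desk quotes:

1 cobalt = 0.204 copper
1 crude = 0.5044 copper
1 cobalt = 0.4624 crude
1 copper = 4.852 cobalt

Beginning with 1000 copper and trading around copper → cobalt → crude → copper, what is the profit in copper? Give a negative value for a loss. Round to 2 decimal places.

131.65

1000 copper × 4.852 = 4852 cobalt
4852 cobalt × 0.4624 = 2243.5648 crude
2243.5648 crude × 0.5044 = 1131.65408512 copper
Net change: 1131.65408512 − 1000 = 131.65408512 copper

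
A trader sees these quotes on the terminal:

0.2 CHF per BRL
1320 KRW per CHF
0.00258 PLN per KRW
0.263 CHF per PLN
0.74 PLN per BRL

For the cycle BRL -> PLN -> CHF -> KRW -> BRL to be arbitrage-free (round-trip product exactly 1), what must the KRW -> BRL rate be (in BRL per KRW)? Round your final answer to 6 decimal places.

0.003893

Known legs of the cycle: 0.74 × 0.263 × 1320 = 256.8984
For no arbitrage the full-cycle product must be 1, so the missing rate is 1 / 256.8984 ≈ 0.00389259.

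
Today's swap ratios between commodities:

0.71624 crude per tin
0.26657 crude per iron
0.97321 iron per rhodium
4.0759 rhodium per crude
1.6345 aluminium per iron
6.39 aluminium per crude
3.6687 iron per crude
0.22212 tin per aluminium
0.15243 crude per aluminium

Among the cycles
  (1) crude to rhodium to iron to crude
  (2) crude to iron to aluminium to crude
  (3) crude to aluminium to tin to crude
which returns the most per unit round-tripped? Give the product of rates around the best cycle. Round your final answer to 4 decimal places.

(1) 4.0759 × 0.97321 × 0.26657 = 1.05740
(2) 3.6687 × 1.6345 × 0.15243 = 0.91404
(3) 6.39 × 0.22212 × 0.71624 = 1.01659
Highest is cycle (1) at 1.0574 (>1, arbitrage).

1.0574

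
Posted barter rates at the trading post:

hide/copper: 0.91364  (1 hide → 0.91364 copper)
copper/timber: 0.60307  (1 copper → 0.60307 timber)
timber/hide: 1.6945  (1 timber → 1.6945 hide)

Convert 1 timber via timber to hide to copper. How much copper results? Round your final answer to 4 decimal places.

1 timber × 1.6945 = 1.6945 hide
1.6945 hide × 0.91364 = 1.54816298 copper

1.5482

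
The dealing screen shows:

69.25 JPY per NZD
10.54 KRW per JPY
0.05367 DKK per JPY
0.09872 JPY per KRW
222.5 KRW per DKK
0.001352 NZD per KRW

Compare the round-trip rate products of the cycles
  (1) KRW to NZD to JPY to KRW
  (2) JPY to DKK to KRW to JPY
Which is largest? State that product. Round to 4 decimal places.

(1) 0.001352 × 69.25 × 10.54 = 0.98682
(2) 0.05367 × 222.5 × 0.09872 = 1.17887
Highest is cycle (2) at 1.1789 (>1, arbitrage).

1.1789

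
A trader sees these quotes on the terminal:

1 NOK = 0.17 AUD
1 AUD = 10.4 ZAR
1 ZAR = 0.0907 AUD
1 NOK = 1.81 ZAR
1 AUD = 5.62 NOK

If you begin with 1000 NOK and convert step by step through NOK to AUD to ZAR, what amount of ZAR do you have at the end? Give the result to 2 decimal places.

1000 NOK × 0.17 = 170 AUD
170 AUD × 10.4 = 1768 ZAR

1768.00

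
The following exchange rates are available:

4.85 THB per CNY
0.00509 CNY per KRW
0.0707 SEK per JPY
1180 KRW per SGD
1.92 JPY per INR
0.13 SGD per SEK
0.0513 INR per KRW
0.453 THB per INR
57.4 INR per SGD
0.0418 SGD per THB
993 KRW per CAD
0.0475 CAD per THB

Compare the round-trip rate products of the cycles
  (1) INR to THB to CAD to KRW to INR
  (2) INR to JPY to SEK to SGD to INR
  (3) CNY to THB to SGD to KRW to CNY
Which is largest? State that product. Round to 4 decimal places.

(1) 0.453 × 0.0475 × 993 × 0.0513 = 1.09612
(2) 1.92 × 0.0707 × 0.13 × 57.4 = 1.01292
(3) 4.85 × 0.0418 × 1180 × 0.00509 = 1.21764
Highest is cycle (3) at 1.2176 (>1, arbitrage).

1.2176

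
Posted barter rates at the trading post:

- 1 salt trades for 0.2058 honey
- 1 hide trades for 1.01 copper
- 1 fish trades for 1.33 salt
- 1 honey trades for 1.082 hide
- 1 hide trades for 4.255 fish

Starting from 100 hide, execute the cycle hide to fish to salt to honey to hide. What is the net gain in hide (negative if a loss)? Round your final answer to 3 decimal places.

100 hide × 4.255 = 425.5 fish
425.5 fish × 1.33 = 565.915 salt
565.915 salt × 0.2058 = 116.465307 honey
116.465307 honey × 1.082 = 126.015462174 hide
Net change: 126.015462174 − 100 = 26.015462174 hide

26.015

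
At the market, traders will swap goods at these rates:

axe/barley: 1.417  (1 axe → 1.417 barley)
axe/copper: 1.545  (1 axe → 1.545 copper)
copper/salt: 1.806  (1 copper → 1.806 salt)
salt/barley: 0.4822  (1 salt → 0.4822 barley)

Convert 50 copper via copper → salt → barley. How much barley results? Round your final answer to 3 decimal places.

43.543

50 copper × 1.806 = 90.3 salt
90.3 salt × 0.4822 = 43.54266 barley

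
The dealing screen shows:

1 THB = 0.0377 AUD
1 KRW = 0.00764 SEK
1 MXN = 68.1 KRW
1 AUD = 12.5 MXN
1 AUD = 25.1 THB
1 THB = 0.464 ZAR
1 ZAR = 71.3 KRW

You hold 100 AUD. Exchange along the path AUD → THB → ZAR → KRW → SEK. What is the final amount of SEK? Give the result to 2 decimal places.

634.42

100 AUD × 25.1 = 2510 THB
2510 THB × 0.464 = 1164.64 ZAR
1164.64 ZAR × 71.3 = 83038.832 KRW
83038.832 KRW × 0.00764 = 634.41667648 SEK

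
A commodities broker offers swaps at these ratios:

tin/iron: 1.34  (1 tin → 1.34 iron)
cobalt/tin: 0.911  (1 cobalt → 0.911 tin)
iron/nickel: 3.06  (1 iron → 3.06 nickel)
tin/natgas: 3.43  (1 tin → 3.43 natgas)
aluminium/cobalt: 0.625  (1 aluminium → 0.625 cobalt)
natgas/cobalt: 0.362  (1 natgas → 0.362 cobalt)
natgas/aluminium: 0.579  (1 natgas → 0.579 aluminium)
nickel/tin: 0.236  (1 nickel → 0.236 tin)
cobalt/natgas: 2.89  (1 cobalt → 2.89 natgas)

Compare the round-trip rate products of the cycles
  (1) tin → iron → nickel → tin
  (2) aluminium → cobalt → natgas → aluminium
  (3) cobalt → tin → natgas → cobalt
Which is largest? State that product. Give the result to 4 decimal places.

(1) 1.34 × 3.06 × 0.236 = 0.96769
(2) 0.625 × 2.89 × 0.579 = 1.04582
(3) 0.911 × 3.43 × 0.362 = 1.13115
Highest is cycle (3) at 1.1312 (>1, arbitrage).

1.1312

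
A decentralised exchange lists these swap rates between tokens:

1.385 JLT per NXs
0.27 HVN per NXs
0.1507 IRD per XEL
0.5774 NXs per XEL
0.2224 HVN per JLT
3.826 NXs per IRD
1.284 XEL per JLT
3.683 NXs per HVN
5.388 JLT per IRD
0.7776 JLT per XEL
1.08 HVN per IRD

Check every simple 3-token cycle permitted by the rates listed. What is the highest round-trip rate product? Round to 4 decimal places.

JLT→HVN→NXs→JLT: 0.2224 × 3.683 × 1.385 = 1.13445
JLT→XEL→IRD→JLT: 1.284 × 0.1507 × 5.388 = 1.04257
JLT→XEL→NXs→JLT: 1.284 × 0.5774 × 1.385 = 1.02681
Maximum is JLT→HVN→NXs→JLT at 1.1345; arbitrage exists.

1.1345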